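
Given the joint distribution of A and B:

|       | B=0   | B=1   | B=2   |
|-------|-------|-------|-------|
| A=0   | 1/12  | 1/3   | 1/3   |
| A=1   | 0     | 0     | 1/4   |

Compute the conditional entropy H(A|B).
Marginal P(B) (column sums):
  P(B=0) = 1/12 + 0 = 1/12
  P(B=1) = 1/3 + 0 = 1/3
  P(B=2) = 1/3 + 1/4 = 7/12

H(A|B) = -Σ P(A,B)·log₂ P(A|B), where P(A|B) = P(A,B) / P(B)
  (cells with P(A,B) = 0 contribute 0)
  (A=0,B=0): P(A|B) = (1/12)/(1/12) = 1;  -(1/12)·log₂(1) = 0.0000
  (A=0,B=1): P(A|B) = (1/3)/(1/3) = 1;  -(1/3)·log₂(1) = 0.0000
  (A=0,B=2): P(A|B) = (1/3)/(7/12) = 4/7;  -(1/3)·log₂(4/7) = 0.2691
  (A=1,B=2): P(A|B) = (1/4)/(7/12) = 3/7;  -(1/4)·log₂(3/7) = 0.3056
H(A|B) = 0.0000 + 0.0000 + 0.2691 + 0.3056
  = 0.5747 bits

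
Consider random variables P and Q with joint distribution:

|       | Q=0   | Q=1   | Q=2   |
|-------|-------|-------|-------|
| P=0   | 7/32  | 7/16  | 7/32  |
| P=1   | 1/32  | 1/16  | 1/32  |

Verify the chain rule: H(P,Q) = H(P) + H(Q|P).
Left side:
H(P,Q) = -[(7/32)·log₂(7/32) + (7/16)·log₂(7/16) + (7/32)·log₂(7/32) + (1/32)·log₂(1/32) + (1/16)·log₂(1/16) + (1/32)·log₂(1/32)]
  = 0.4796 + 0.5218 + 0.4796 + 0.1563 + 0.2500 + 0.1563
  = 2.0436 bits

Right side:
Marginal P(P) (row sums):
  P(P=0) = 7/32 + 7/16 + 7/32 = 7/8
  P(P=1) = 1/32 + 1/16 + 1/32 = 1/8
H(P) = -[(7/8)·log₂(7/8) + (1/8)·log₂(1/8)]
  = 0.1686 + 0.3750
  = 0.5436 bits
H(Q|P) = -Σ P(P,Q)·log₂ P(Q|P), where P(Q|P) = P(P,Q) / P(P)
  (P=0,Q=0): P(Q|P) = (7/32)/(7/8) = 1/4;  -(7/32)·log₂(1/4) = 0.4375
  (P=0,Q=1): P(Q|P) = (7/16)/(7/8) = 1/2;  -(7/16)·log₂(1/2) = 0.4375
  (P=0,Q=2): P(Q|P) = (7/32)/(7/8) = 1/4;  -(7/32)·log₂(1/4) = 0.4375
  (P=1,Q=0): P(Q|P) = (1/32)/(1/8) = 1/4;  -(1/32)·log₂(1/4) = 0.0625
  (P=1,Q=1): P(Q|P) = (1/16)/(1/8) = 1/2;  -(1/16)·log₂(1/2) = 0.0625
  (P=1,Q=2): P(Q|P) = (1/32)/(1/8) = 1/4;  -(1/32)·log₂(1/4) = 0.0625
H(Q|P) = 0.4375 + 0.4375 + 0.4375 + 0.0625 + 0.0625 + 0.0625
  = 1.5000 bits
H(P) + H(Q|P) = 0.5436 + 1.5000 = 2.0436 bits

Both sides equal 2.0436 bits, so the chain rule holds ✓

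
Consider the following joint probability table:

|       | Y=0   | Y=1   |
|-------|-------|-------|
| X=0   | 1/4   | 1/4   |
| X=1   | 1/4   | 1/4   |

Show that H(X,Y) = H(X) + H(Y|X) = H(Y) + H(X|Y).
Marginal P(X) (row sums):
  P(X=0) = 1/4 + 1/4 = 1/2
  P(X=1) = 1/4 + 1/4 = 1/2
Marginal P(Y) (column sums):
  P(Y=0) = 1/4 + 1/4 = 1/2
  P(Y=1) = 1/4 + 1/4 = 1/2

Decomposition 1: H(X) + H(Y|X)
H(X) = -[(1/2)·log₂(1/2) + (1/2)·log₂(1/2)]
  = 0.5000 + 0.5000
  = 1.0000 bits
H(Y|X) = -Σ P(X,Y)·log₂ P(Y|X), where P(Y|X) = P(X,Y) / P(X)
  (X=0,Y=0): P(Y|X) = (1/4)/(1/2) = 1/2;  -(1/4)·log₂(1/2) = 0.2500
  (X=0,Y=1): P(Y|X) = (1/4)/(1/2) = 1/2;  -(1/4)·log₂(1/2) = 0.2500
  (X=1,Y=0): P(Y|X) = (1/4)/(1/2) = 1/2;  -(1/4)·log₂(1/2) = 0.2500
  (X=1,Y=1): P(Y|X) = (1/4)/(1/2) = 1/2;  -(1/4)·log₂(1/2) = 0.2500
H(Y|X) = 0.2500 + 0.2500 + 0.2500 + 0.2500
  = 1.0000 bits
H(X) + H(Y|X) = 1.0000 + 1.0000 = 2.0000 bits

Decomposition 2: H(Y) + H(X|Y)
H(Y) = -[(1/2)·log₂(1/2) + (1/2)·log₂(1/2)]
  = 0.5000 + 0.5000
  = 1.0000 bits
H(X|Y) = -Σ P(X,Y)·log₂ P(X|Y), where P(X|Y) = P(X,Y) / P(Y)
  (X=0,Y=0): P(X|Y) = (1/4)/(1/2) = 1/2;  -(1/4)·log₂(1/2) = 0.2500
  (X=0,Y=1): P(X|Y) = (1/4)/(1/2) = 1/2;  -(1/4)·log₂(1/2) = 0.2500
  (X=1,Y=0): P(X|Y) = (1/4)/(1/2) = 1/2;  -(1/4)·log₂(1/2) = 0.2500
  (X=1,Y=1): P(X|Y) = (1/4)/(1/2) = 1/2;  -(1/4)·log₂(1/2) = 0.2500
H(X|Y) = 0.2500 + 0.2500 + 0.2500 + 0.2500
  = 1.0000 bits
H(Y) + H(X|Y) = 1.0000 + 1.0000 = 2.0000 bits

Direct computation of the joint entropy:
H(X,Y) = -[(1/4)·log₂(1/4) + (1/4)·log₂(1/4) + (1/4)·log₂(1/4) + (1/4)·log₂(1/4)]
  = 0.5000 + 0.5000 + 0.5000 + 0.5000
  = 2.0000 bits

All three agree: H(X,Y) = 2.0000 bits ✓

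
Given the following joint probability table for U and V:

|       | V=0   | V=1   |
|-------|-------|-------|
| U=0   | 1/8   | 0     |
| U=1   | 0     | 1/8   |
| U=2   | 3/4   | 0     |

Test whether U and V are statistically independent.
Marginal P(U) (row sums):
  P(U=0) = 1/8 + 0 = 1/8
  P(U=1) = 0 + 1/8 = 1/8
  P(U=2) = 3/4 + 0 = 3/4
Marginal P(V) (column sums):
  P(V=0) = 1/8 + 0 + 3/4 = 7/8
  P(V=1) = 0 + 1/8 + 0 = 1/8

U and V are independent iff P(U=i,V=j) = P(U=i)·P(V=j) for every cell.
  P(U=0)·P(V=0) = 1/8 × 7/8 = 7/64, but P(U=0,V=0) = 1/8 ✗

No, U and V are not independent. Quantitatively, I(U;V) > 0:

H(U) = -[(1/8)·log₂(1/8) + (1/8)·log₂(1/8) + (3/4)·log₂(3/4)]
  = 0.3750 + 0.3750 + 0.3113
  = 1.0613 bits
H(V) = -[(7/8)·log₂(7/8) + (1/8)·log₂(1/8)]
  = 0.1686 + 0.3750
  = 0.5436 bits
H(U,V) = -[(1/8)·log₂(1/8) + (1/8)·log₂(1/8) + (3/4)·log₂(3/4)]
  = 0.3750 + 0.3750 + 0.3113
  = 1.0613 bits
I(U;V) = H(U) + H(V) - H(U,V) = 1.0613 + 0.5436 - 1.0613 = 0.5436 bits > 0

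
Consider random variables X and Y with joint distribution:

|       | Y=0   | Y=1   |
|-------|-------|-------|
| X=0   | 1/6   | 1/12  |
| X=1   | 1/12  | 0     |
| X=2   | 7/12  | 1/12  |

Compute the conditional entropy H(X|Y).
Marginal P(Y) (column sums):
  P(Y=0) = 1/6 + 1/12 + 7/12 = 5/6
  P(Y=1) = 1/12 + 0 + 1/12 = 1/6

H(X|Y) = -Σ P(X,Y)·log₂ P(X|Y), where P(X|Y) = P(X,Y) / P(Y)
  (cells with P(X,Y) = 0 contribute 0)
  (X=0,Y=0): P(X|Y) = (1/6)/(5/6) = 1/5;  -(1/6)·log₂(1/5) = 0.3870
  (X=0,Y=1): P(X|Y) = (1/12)/(1/6) = 1/2;  -(1/12)·log₂(1/2) = 0.0833
  (X=1,Y=0): P(X|Y) = (1/12)/(5/6) = 1/10;  -(1/12)·log₂(1/10) = 0.2768
  (X=2,Y=0): P(X|Y) = (7/12)/(5/6) = 7/10;  -(7/12)·log₂(7/10) = 0.3002
  (X=2,Y=1): P(X|Y) = (1/12)/(1/6) = 1/2;  -(1/12)·log₂(1/2) = 0.0833
H(X|Y) = 0.3870 + 0.0833 + 0.2768 + 0.3002 + 0.0833
  = 1.1306 bits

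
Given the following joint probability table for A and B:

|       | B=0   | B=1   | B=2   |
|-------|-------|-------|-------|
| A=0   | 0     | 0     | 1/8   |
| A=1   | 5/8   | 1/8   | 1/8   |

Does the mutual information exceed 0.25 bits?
Marginal P(A) (row sums):
  P(A=0) = 0 + 0 + 1/8 = 1/8
  P(A=1) = 5/8 + 1/8 + 1/8 = 7/8
Marginal P(B) (column sums):
  P(B=0) = 0 + 5/8 = 5/8
  P(B=1) = 0 + 1/8 = 1/8
  P(B=2) = 1/8 + 1/8 = 1/4

H(A) = -[(1/8)·log₂(1/8) + (7/8)·log₂(7/8)]
  = 0.3750 + 0.1686
  = 0.5436 bits
H(B) = -[(5/8)·log₂(5/8) + (1/8)·log₂(1/8) + (1/4)·log₂(1/4)]
  = 0.4238 + 0.3750 + 0.5000
  = 1.2988 bits
H(A,B) = -[(1/8)·log₂(1/8) + (5/8)·log₂(5/8) + (1/8)·log₂(1/8) + (1/8)·log₂(1/8)]
  = 0.3750 + 0.4238 + 0.3750 + 0.3750
  = 1.5488 bits

I(A;B) = H(A) + H(B) - H(A,B)
  = 0.5436 + 1.2988 - 1.5488
  = 0.2936 bits

Yes. I(A;B) = 0.2936 bits, which is > 0.25 bits.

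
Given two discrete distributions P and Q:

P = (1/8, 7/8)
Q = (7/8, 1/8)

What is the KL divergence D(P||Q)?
D(P||Q) = Σ P(i) log₂(P(i)/Q(i))
  i=0: (1/8) × log₂((1/8)/(7/8)) = (1/8) × log₂(1/7) = -0.3509
  i=1: (7/8) × log₂((7/8)/(1/8)) = (7/8) × log₂(7) = 2.4564
D(P||Q) = -0.3509 + 2.4564
  = 2.1055 bits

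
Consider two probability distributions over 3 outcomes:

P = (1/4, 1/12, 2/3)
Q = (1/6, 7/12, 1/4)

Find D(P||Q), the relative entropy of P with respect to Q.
D(P||Q) = Σ P(i) log₂(P(i)/Q(i))
  i=0: (1/4) × log₂((1/4)/(1/6)) = (1/4) × log₂(3/2) = 0.1462
  i=1: (1/12) × log₂((1/12)/(7/12)) = (1/12) × log₂(1/7) = -0.2339
  i=2: (2/3) × log₂((2/3)/(1/4)) = (2/3) × log₂(8/3) = 0.9434
D(P||Q) = 0.1462 - 0.2339 + 0.9434
  = 0.8557 bits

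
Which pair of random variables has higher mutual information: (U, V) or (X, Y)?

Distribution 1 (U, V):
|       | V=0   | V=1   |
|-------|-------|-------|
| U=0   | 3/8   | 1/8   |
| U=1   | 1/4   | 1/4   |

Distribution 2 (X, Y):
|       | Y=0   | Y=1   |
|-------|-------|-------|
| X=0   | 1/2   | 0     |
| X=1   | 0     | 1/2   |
Distribution 1 (U, V):
Marginal P(U) (row sums):
  P(U=0) = 3/8 + 1/8 = 1/2
  P(U=1) = 1/4 + 1/4 = 1/2
Marginal P(V) (column sums):
  P(V=0) = 3/8 + 1/4 = 5/8
  P(V=1) = 1/8 + 1/4 = 3/8

H(U) = -[(1/2)·log₂(1/2) + (1/2)·log₂(1/2)]
  = 0.5000 + 0.5000
  = 1.0000 bits
H(V) = -[(5/8)·log₂(5/8) + (3/8)·log₂(3/8)]
  = 0.4238 + 0.5306
  = 0.9544 bits
H(U,V) = -[(3/8)·log₂(3/8) + (1/8)·log₂(1/8) + (1/4)·log₂(1/4) + (1/4)·log₂(1/4)]
  = 0.5306 + 0.3750 + 0.5000 + 0.5000
  = 1.9056 bits

I(U;V) = H(U) + H(V) - H(U,V)
  = 1.0000 + 0.9544 - 1.9056
  = 0.0488 bits

Distribution 2 (X, Y):
Marginal P(X) (row sums):
  P(X=0) = 1/2 + 0 = 1/2
  P(X=1) = 0 + 1/2 = 1/2
Marginal P(Y) (column sums):
  P(Y=0) = 1/2 + 0 = 1/2
  P(Y=1) = 0 + 1/2 = 1/2

H(X) = -[(1/2)·log₂(1/2) + (1/2)·log₂(1/2)]
  = 0.5000 + 0.5000
  = 1.0000 bits
H(Y) = -[(1/2)·log₂(1/2) + (1/2)·log₂(1/2)]
  = 0.5000 + 0.5000
  = 1.0000 bits
H(X,Y) = -[(1/2)·log₂(1/2) + (1/2)·log₂(1/2)]
  = 0.5000 + 0.5000
  = 1.0000 bits

I(X;Y) = H(X) + H(Y) - H(X,Y)
  = 1.0000 + 1.0000 - 1.0000
  = 1.0000 bits

I(X;Y) = 1.0000 bits > I(U;V) = 0.0488 bits, so (X, Y) has the higher mutual information (stronger dependence).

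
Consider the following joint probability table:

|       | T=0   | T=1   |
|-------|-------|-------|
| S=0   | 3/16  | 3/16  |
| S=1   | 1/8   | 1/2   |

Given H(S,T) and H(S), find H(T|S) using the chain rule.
From the chain rule: H(S,T) = H(S) + H(T|S)
Therefore: H(T|S) = H(S,T) - H(S)

H(S,T) = -[(3/16)·log₂(3/16) + (3/16)·log₂(3/16) + (1/8)·log₂(1/8) + (1/2)·log₂(1/2)]
  = 0.4528 + 0.4528 + 0.3750 + 0.5000
  = 1.7806 bits
Marginal P(S) (row sums):
  P(S=0) = 3/16 + 3/16 = 3/8
  P(S=1) = 1/8 + 1/2 = 5/8
H(S) = -[(3/8)·log₂(3/8) + (5/8)·log₂(5/8)]
  = 0.5306 + 0.4238
  = 0.9544 bits

H(T|S) = 1.7806 - 0.9544 = 0.8262 bits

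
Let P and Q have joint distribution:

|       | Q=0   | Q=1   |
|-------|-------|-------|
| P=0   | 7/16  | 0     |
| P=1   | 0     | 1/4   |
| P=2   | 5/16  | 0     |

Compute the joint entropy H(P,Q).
H(P,Q) = -Σ P(P,Q) log₂ P(P,Q), summed over the non-zero cells:
H(P,Q) = -[(7/16)·log₂(7/16) + (1/4)·log₂(1/4) + (5/16)·log₂(5/16)]
  = 0.5218 + 0.5000 + 0.5244
  = 1.5462 bits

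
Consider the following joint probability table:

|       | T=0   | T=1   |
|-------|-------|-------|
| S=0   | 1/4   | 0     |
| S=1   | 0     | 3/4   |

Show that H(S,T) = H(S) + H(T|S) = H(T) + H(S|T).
Marginal P(S) (row sums):
  P(S=0) = 1/4 + 0 = 1/4
  P(S=1) = 0 + 3/4 = 3/4
Marginal P(T) (column sums):
  P(T=0) = 1/4 + 0 = 1/4
  P(T=1) = 0 + 3/4 = 3/4

Decomposition 1: H(S) + H(T|S)
H(S) = -[(1/4)·log₂(1/4) + (3/4)·log₂(3/4)]
  = 0.5000 + 0.3113
  = 0.8113 bits
H(T|S) = -Σ P(S,T)·log₂ P(T|S), where P(T|S) = P(S,T) / P(S)
  (cells with P(S,T) = 0 contribute 0)
  (S=0,T=0): P(T|S) = (1/4)/(1/4) = 1;  -(1/4)·log₂(1) = 0.0000
  (S=1,T=1): P(T|S) = (3/4)/(3/4) = 1;  -(3/4)·log₂(1) = 0.0000
H(T|S) = 0.0000 + 0.0000
  = 0.0000 bits
H(S) + H(T|S) = 0.8113 + 0.0000 = 0.8113 bits

Decomposition 2: H(T) + H(S|T)
H(T) = -[(1/4)·log₂(1/4) + (3/4)·log₂(3/4)]
  = 0.5000 + 0.3113
  = 0.8113 bits
H(S|T) = -Σ P(S,T)·log₂ P(S|T), where P(S|T) = P(S,T) / P(T)
  (cells with P(S,T) = 0 contribute 0)
  (S=0,T=0): P(S|T) = (1/4)/(1/4) = 1;  -(1/4)·log₂(1) = 0.0000
  (S=1,T=1): P(S|T) = (3/4)/(3/4) = 1;  -(3/4)·log₂(1) = 0.0000
H(S|T) = 0.0000 + 0.0000
  = 0.0000 bits
H(T) + H(S|T) = 0.8113 + 0.0000 = 0.8113 bits

Direct computation of the joint entropy:
H(S,T) = -[(1/4)·log₂(1/4) + (3/4)·log₂(3/4)]
  = 0.5000 + 0.3113
  = 0.8113 bits

All three agree: H(S,T) = 0.8113 bits ✓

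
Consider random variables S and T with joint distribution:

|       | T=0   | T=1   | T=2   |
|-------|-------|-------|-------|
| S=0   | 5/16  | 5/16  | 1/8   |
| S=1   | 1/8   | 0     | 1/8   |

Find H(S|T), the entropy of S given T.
Marginal P(T) (column sums):
  P(T=0) = 5/16 + 1/8 = 7/16
  P(T=1) = 5/16 + 0 = 5/16
  P(T=2) = 1/8 + 1/8 = 1/4

H(S|T) = -Σ P(S,T)·log₂ P(S|T), where P(S|T) = P(S,T) / P(T)
  (cells with P(S,T) = 0 contribute 0)
  (S=0,T=0): P(S|T) = (5/16)/(7/16) = 5/7;  -(5/16)·log₂(5/7) = 0.1517
  (S=0,T=1): P(S|T) = (5/16)/(5/16) = 1;  -(5/16)·log₂(1) = 0.0000
  (S=0,T=2): P(S|T) = (1/8)/(1/4) = 1/2;  -(1/8)·log₂(1/2) = 0.1250
  (S=1,T=0): P(S|T) = (1/8)/(7/16) = 2/7;  -(1/8)·log₂(2/7) = 0.2259
  (S=1,T=2): P(S|T) = (1/8)/(1/4) = 1/2;  -(1/8)·log₂(1/2) = 0.1250
H(S|T) = 0.1517 + 0.0000 + 0.1250 + 0.2259 + 0.1250
  = 0.6276 bits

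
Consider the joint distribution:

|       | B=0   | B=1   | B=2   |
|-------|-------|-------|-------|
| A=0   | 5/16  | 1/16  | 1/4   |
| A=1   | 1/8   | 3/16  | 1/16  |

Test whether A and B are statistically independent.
Marginal P(A) (row sums):
  P(A=0) = 5/16 + 1/16 + 1/4 = 5/8
  P(A=1) = 1/8 + 3/16 + 1/16 = 3/8
Marginal P(B) (column sums):
  P(B=0) = 5/16 + 1/8 = 7/16
  P(B=1) = 1/16 + 3/16 = 1/4
  P(B=2) = 1/4 + 1/16 = 5/16

A and B are independent iff P(A=i,B=j) = P(A=i)·P(B=j) for every cell.
  P(A=0)·P(B=0) = 5/8 × 7/16 = 35/128, but P(A=0,B=0) = 5/16 ✗

No, A and B are not independent. Quantitatively, I(A;B) > 0:

H(A) = -[(5/8)·log₂(5/8) + (3/8)·log₂(3/8)]
  = 0.4238 + 0.5306
  = 0.9544 bits
H(B) = -[(7/16)·log₂(7/16) + (1/4)·log₂(1/4) + (5/16)·log₂(5/16)]
  = 0.5218 + 0.5000 + 0.5244
  = 1.5462 bits
H(A,B) = -[(5/16)·log₂(5/16) + (1/16)·log₂(1/16) + (1/4)·log₂(1/4) + (1/8)·log₂(1/8) + (3/16)·log₂(3/16) + (1/16)·log₂(1/16)]
  = 0.5244 + 0.2500 + 0.5000 + 0.3750 + 0.4528 + 0.2500
  = 2.3522 bits
I(A;B) = H(A) + H(B) - H(A,B) = 0.9544 + 1.5462 - 2.3522 = 0.1484 bits > 0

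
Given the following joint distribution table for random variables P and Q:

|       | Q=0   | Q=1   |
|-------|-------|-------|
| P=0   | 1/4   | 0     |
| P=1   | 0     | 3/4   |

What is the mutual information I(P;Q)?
Marginal P(P) (row sums):
  P(P=0) = 1/4 + 0 = 1/4
  P(P=1) = 0 + 3/4 = 3/4
Marginal P(Q) (column sums):
  P(Q=0) = 1/4 + 0 = 1/4
  P(Q=1) = 0 + 3/4 = 3/4

H(P) = -[(1/4)·log₂(1/4) + (3/4)·log₂(3/4)]
  = 0.5000 + 0.3113
  = 0.8113 bits
H(Q) = -[(1/4)·log₂(1/4) + (3/4)·log₂(3/4)]
  = 0.5000 + 0.3113
  = 0.8113 bits
H(P,Q) = -[(1/4)·log₂(1/4) + (3/4)·log₂(3/4)]
  = 0.5000 + 0.3113
  = 0.8113 bits

I(P;Q) = H(P) + H(Q) - H(P,Q)
  = 0.8113 + 0.8113 - 0.8113
  = 0.8113 bits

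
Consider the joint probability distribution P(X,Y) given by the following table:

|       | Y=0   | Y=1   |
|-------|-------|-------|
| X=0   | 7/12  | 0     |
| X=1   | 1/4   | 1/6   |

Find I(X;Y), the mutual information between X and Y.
Marginal P(X) (row sums):
  P(X=0) = 7/12 + 0 = 7/12
  P(X=1) = 1/4 + 1/6 = 5/12
Marginal P(Y) (column sums):
  P(Y=0) = 7/12 + 1/4 = 5/6
  P(Y=1) = 0 + 1/6 = 1/6

H(X) = -[(7/12)·log₂(7/12) + (5/12)·log₂(5/12)]
  = 0.4536 + 0.5263
  = 0.9799 bits
H(Y) = -[(5/6)·log₂(5/6) + (1/6)·log₂(1/6)]
  = 0.2192 + 0.4308
  = 0.6500 bits
H(X,Y) = -[(7/12)·log₂(7/12) + (1/4)·log₂(1/4) + (1/6)·log₂(1/6)]
  = 0.4536 + 0.5000 + 0.4308
  = 1.3844 bits

I(X;Y) = H(X) + H(Y) - H(X,Y)
  = 0.9799 + 0.6500 - 1.3844
  = 0.2455 bits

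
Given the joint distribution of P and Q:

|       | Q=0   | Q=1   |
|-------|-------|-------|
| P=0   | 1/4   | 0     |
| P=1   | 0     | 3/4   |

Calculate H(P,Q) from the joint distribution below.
H(P,Q) = -Σ P(P,Q) log₂ P(P,Q), summed over the non-zero cells:
H(P,Q) = -[(1/4)·log₂(1/4) + (3/4)·log₂(3/4)]
  = 0.5000 + 0.3113
  = 0.8113 bits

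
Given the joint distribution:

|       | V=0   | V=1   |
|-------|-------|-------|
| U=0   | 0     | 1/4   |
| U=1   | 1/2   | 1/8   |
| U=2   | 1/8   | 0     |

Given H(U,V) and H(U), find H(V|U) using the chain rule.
From the chain rule: H(U,V) = H(U) + H(V|U)
Therefore: H(V|U) = H(U,V) - H(U)

H(U,V) = -[(1/4)·log₂(1/4) + (1/2)·log₂(1/2) + (1/8)·log₂(1/8) + (1/8)·log₂(1/8)]
  = 0.5000 + 0.5000 + 0.3750 + 0.3750
  = 1.7500 bits
Marginal P(U) (row sums):
  P(U=0) = 0 + 1/4 = 1/4
  P(U=1) = 1/2 + 1/8 = 5/8
  P(U=2) = 1/8 + 0 = 1/8
H(U) = -[(1/4)·log₂(1/4) + (5/8)·log₂(5/8) + (1/8)·log₂(1/8)]
  = 0.5000 + 0.4238 + 0.3750
  = 1.2988 bits

H(V|U) = 1.7500 - 1.2988 = 0.4512 bits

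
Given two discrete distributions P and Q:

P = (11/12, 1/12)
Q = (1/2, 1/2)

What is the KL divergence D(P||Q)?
D(P||Q) = Σ P(i) log₂(P(i)/Q(i))
  i=0: (11/12) × log₂((11/12)/(1/2)) = (11/12) × log₂(11/6) = 0.8016
  i=1: (1/12) × log₂((1/12)/(1/2)) = (1/12) × log₂(1/6) = -0.2154
D(P||Q) = 0.8016 - 0.2154
  = 0.5862 bits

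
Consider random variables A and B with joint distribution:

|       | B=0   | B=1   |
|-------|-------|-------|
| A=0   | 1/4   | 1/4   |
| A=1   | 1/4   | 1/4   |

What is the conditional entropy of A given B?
Marginal P(B) (column sums):
  P(B=0) = 1/4 + 1/4 = 1/2
  P(B=1) = 1/4 + 1/4 = 1/2

H(A|B) = -Σ P(A,B)·log₂ P(A|B), where P(A|B) = P(A,B) / P(B)
  (A=0,B=0): P(A|B) = (1/4)/(1/2) = 1/2;  -(1/4)·log₂(1/2) = 0.2500
  (A=0,B=1): P(A|B) = (1/4)/(1/2) = 1/2;  -(1/4)·log₂(1/2) = 0.2500
  (A=1,B=0): P(A|B) = (1/4)/(1/2) = 1/2;  -(1/4)·log₂(1/2) = 0.2500
  (A=1,B=1): P(A|B) = (1/4)/(1/2) = 1/2;  -(1/4)·log₂(1/2) = 0.2500
H(A|B) = 0.2500 + 0.2500 + 0.2500 + 0.2500
  = 1.0000 bits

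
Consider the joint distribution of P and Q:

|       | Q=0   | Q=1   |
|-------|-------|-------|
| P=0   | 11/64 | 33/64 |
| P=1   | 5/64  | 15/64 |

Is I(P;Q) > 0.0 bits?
Marginal P(P) (row sums):
  P(P=0) = 11/64 + 33/64 = 11/16
  P(P=1) = 5/64 + 15/64 = 5/16
Marginal P(Q) (column sums):
  P(Q=0) = 11/64 + 5/64 = 1/4
  P(Q=1) = 33/64 + 15/64 = 3/4

H(P) = -[(11/16)·log₂(11/16) + (5/16)·log₂(5/16)]
  = 0.3716 + 0.5244
  = 0.8960 bits
H(Q) = -[(1/4)·log₂(1/4) + (3/4)·log₂(3/4)]
  = 0.5000 + 0.3113
  = 0.8113 bits
H(P,Q) = -[(11/64)·log₂(11/64) + (33/64)·log₂(33/64) + (5/64)·log₂(5/64) + (15/64)·log₂(15/64)]
  = 0.4367 + 0.4927 + 0.2873 + 0.4906
  = 1.7073 bits

I(P;Q) = H(P) + H(Q) - H(P,Q)
  = 0.8960 + 0.8113 - 1.7073
  = 0.0000 bits

No. I(P;Q) = 0.0000 bits, which is ≤ 0.0 bits.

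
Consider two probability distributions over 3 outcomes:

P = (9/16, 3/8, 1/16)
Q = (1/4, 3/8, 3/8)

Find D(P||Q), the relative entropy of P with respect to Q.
D(P||Q) = Σ P(i) log₂(P(i)/Q(i))
  i=0: (9/16) × log₂((9/16)/(1/4)) = (9/16) × log₂(9/4) = 0.6581
  i=1: (3/8) × log₂((3/8)/(3/8)) = (3/8) × log₂(1) = 0.0000
  i=2: (1/16) × log₂((1/16)/(3/8)) = (1/16) × log₂(1/6) = -0.1616
D(P||Q) = 0.6581 + 0.0000 - 0.1616
  = 0.4965 bits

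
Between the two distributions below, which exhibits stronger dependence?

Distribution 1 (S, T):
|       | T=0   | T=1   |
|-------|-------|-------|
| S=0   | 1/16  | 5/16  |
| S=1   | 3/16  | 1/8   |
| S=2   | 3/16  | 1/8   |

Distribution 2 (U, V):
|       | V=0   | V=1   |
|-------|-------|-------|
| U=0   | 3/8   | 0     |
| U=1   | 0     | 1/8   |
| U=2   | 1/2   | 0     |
Distribution 1 (S, T):
Marginal P(S) (row sums):
  P(S=0) = 1/16 + 5/16 = 3/8
  P(S=1) = 3/16 + 1/8 = 5/16
  P(S=2) = 3/16 + 1/8 = 5/16
Marginal P(T) (column sums):
  P(T=0) = 1/16 + 3/16 + 3/16 = 7/16
  P(T=1) = 5/16 + 1/8 + 1/8 = 9/16

H(S) = -[(3/8)·log₂(3/8) + (5/16)·log₂(5/16) + (5/16)·log₂(5/16)]
  = 0.5306 + 0.5244 + 0.5244
  = 1.5794 bits
H(T) = -[(7/16)·log₂(7/16) + (9/16)·log₂(9/16)]
  = 0.5218 + 0.4669
  = 0.9887 bits
H(S,T) = -[(1/16)·log₂(1/16) + (5/16)·log₂(5/16) + (3/16)·log₂(3/16) + (1/8)·log₂(1/8) + (3/16)·log₂(3/16) + (1/8)·log₂(1/8)]
  = 0.2500 + 0.5244 + 0.4528 + 0.3750 + 0.4528 + 0.3750
  = 2.4300 bits

I(S;T) = H(S) + H(T) - H(S,T)
  = 1.5794 + 0.9887 - 2.4300
  = 0.1381 bits

Distribution 2 (U, V):
Marginal P(U) (row sums):
  P(U=0) = 3/8 + 0 = 3/8
  P(U=1) = 0 + 1/8 = 1/8
  P(U=2) = 1/2 + 0 = 1/2
Marginal P(V) (column sums):
  P(V=0) = 3/8 + 0 + 1/2 = 7/8
  P(V=1) = 0 + 1/8 + 0 = 1/8

H(U) = -[(3/8)·log₂(3/8) + (1/8)·log₂(1/8) + (1/2)·log₂(1/2)]
  = 0.5306 + 0.3750 + 0.5000
  = 1.4056 bits
H(V) = -[(7/8)·log₂(7/8) + (1/8)·log₂(1/8)]
  = 0.1686 + 0.3750
  = 0.5436 bits
H(U,V) = -[(3/8)·log₂(3/8) + (1/8)·log₂(1/8) + (1/2)·log₂(1/2)]
  = 0.5306 + 0.3750 + 0.5000
  = 1.4056 bits

I(U;V) = H(U) + H(V) - H(U,V)
  = 1.4056 + 0.5436 - 1.4056
  = 0.5436 bits

I(U;V) = 0.5436 bits > I(S;T) = 0.1381 bits, so (U, V) has the higher mutual information (stronger dependence).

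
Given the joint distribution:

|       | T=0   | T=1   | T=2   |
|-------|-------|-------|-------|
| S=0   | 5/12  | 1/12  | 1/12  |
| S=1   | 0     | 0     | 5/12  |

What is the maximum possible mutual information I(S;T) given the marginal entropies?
The upper bound on mutual information is I(S;T) ≤ min(H(S), H(T)).

Marginal P(S) (row sums):
  P(S=0) = 5/12 + 1/12 + 1/12 = 7/12
  P(S=1) = 0 + 0 + 5/12 = 5/12
Marginal P(T) (column sums):
  P(T=0) = 5/12 + 0 = 5/12
  P(T=1) = 1/12 + 0 = 1/12
  P(T=2) = 1/12 + 5/12 = 1/2

H(S) = -[(7/12)·log₂(7/12) + (5/12)·log₂(5/12)]
  = 0.4536 + 0.5263
  = 0.9799 bits
H(T) = -[(5/12)·log₂(5/12) + (1/12)·log₂(1/12) + (1/2)·log₂(1/2)]
  = 0.5263 + 0.2987 + 0.5000
  = 1.3250 bits

Maximum possible I(S;T) = min(0.9799, 1.3250) = 0.9799 bits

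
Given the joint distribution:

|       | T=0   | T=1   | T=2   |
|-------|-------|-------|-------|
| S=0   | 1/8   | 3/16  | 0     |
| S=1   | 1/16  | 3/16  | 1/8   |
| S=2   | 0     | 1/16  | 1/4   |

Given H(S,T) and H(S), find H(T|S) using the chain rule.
From the chain rule: H(S,T) = H(S) + H(T|S)
Therefore: H(T|S) = H(S,T) - H(S)

H(S,T) = -[(1/8)·log₂(1/8) + (3/16)·log₂(3/16) + (1/16)·log₂(1/16) + (3/16)·log₂(3/16) + (1/8)·log₂(1/8) + (1/16)·log₂(1/16) + (1/4)·log₂(1/4)]
  = 0.3750 + 0.4528 + 0.2500 + 0.4528 + 0.3750 + 0.2500 + 0.5000
  = 2.6556 bits
Marginal P(S) (row sums):
  P(S=0) = 1/8 + 3/16 + 0 = 5/16
  P(S=1) = 1/16 + 3/16 + 1/8 = 3/8
  P(S=2) = 0 + 1/16 + 1/4 = 5/16
H(S) = -[(5/16)·log₂(5/16) + (3/8)·log₂(3/8) + (5/16)·log₂(5/16)]
  = 0.5244 + 0.5306 + 0.5244
  = 1.5794 bits

H(T|S) = 2.6556 - 1.5794 = 1.0762 bits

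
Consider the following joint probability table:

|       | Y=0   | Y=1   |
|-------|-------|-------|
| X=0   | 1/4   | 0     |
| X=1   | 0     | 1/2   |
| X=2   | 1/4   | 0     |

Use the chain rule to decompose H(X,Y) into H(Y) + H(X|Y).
By the chain rule: H(X,Y) = H(Y) + H(X|Y)

Marginal P(Y) (column sums):
  P(Y=0) = 1/4 + 0 + 1/4 = 1/2
  P(Y=1) = 0 + 1/2 + 0 = 1/2
H(Y) = -[(1/2)·log₂(1/2) + (1/2)·log₂(1/2)]
  = 0.5000 + 0.5000
  = 1.0000 bits
H(X|Y) = -Σ P(X,Y)·log₂ P(X|Y), where P(X|Y) = P(X,Y) / P(Y)
  (cells with P(X,Y) = 0 contribute 0)
  (X=0,Y=0): P(X|Y) = (1/4)/(1/2) = 1/2;  -(1/4)·log₂(1/2) = 0.2500
  (X=1,Y=1): P(X|Y) = (1/2)/(1/2) = 1;  -(1/2)·log₂(1) = 0.0000
  (X=2,Y=0): P(X|Y) = (1/4)/(1/2) = 1/2;  -(1/4)·log₂(1/2) = 0.2500
H(X|Y) = 0.2500 + 0.0000 + 0.2500
  = 0.5000 bits

H(X,Y) = H(Y) + H(X|Y) = 1.0000 + 0.5000 = 1.5000 bits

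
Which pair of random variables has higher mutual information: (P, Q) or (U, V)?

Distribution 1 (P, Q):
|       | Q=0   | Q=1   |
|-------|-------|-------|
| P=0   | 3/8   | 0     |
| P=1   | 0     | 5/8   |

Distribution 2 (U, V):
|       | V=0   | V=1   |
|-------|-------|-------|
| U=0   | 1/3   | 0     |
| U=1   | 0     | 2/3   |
Distribution 1 (P, Q):
Marginal P(P) (row sums):
  P(P=0) = 3/8 + 0 = 3/8
  P(P=1) = 0 + 5/8 = 5/8
Marginal P(Q) (column sums):
  P(Q=0) = 3/8 + 0 = 3/8
  P(Q=1) = 0 + 5/8 = 5/8

H(P) = -[(3/8)·log₂(3/8) + (5/8)·log₂(5/8)]
  = 0.5306 + 0.4238
  = 0.9544 bits
H(Q) = -[(3/8)·log₂(3/8) + (5/8)·log₂(5/8)]
  = 0.5306 + 0.4238
  = 0.9544 bits
H(P,Q) = -[(3/8)·log₂(3/8) + (5/8)·log₂(5/8)]
  = 0.5306 + 0.4238
  = 0.9544 bits

I(P;Q) = H(P) + H(Q) - H(P,Q)
  = 0.9544 + 0.9544 - 0.9544
  = 0.9544 bits

Distribution 2 (U, V):
Marginal P(U) (row sums):
  P(U=0) = 1/3 + 0 = 1/3
  P(U=1) = 0 + 2/3 = 2/3
Marginal P(V) (column sums):
  P(V=0) = 1/3 + 0 = 1/3
  P(V=1) = 0 + 2/3 = 2/3

H(U) = -[(1/3)·log₂(1/3) + (2/3)·log₂(2/3)]
  = 0.5283 + 0.3900
  = 0.9183 bits
H(V) = -[(1/3)·log₂(1/3) + (2/3)·log₂(2/3)]
  = 0.5283 + 0.3900
  = 0.9183 bits
H(U,V) = -[(1/3)·log₂(1/3) + (2/3)·log₂(2/3)]
  = 0.5283 + 0.3900
  = 0.9183 bits

I(U;V) = H(U) + H(V) - H(U,V)
  = 0.9183 + 0.9183 - 0.9183
  = 0.9183 bits

I(P;Q) = 0.9544 bits > I(U;V) = 0.9183 bits, so (P, Q) has the higher mutual information (stronger dependence).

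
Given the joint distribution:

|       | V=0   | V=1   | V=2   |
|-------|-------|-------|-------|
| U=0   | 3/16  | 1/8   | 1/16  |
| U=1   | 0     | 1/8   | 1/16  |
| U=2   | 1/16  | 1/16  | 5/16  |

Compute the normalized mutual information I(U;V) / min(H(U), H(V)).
Marginal P(U) (row sums):
  P(U=0) = 3/16 + 1/8 + 1/16 = 3/8
  P(U=1) = 0 + 1/8 + 1/16 = 3/16
  P(U=2) = 1/16 + 1/16 + 5/16 = 7/16
Marginal P(V) (column sums):
  P(V=0) = 3/16 + 0 + 1/16 = 1/4
  P(V=1) = 1/8 + 1/8 + 1/16 = 5/16
  P(V=2) = 1/16 + 1/16 + 5/16 = 7/16

H(U) = -[(3/8)·log₂(3/8) + (3/16)·log₂(3/16) + (7/16)·log₂(7/16)]
  = 0.5306 + 0.4528 + 0.5218
  = 1.5052 bits
H(V) = -[(1/4)·log₂(1/4) + (5/16)·log₂(5/16) + (7/16)·log₂(7/16)]
  = 0.5000 + 0.5244 + 0.5218
  = 1.5462 bits
H(U,V) = -[(3/16)·log₂(3/16) + (1/8)·log₂(1/8) + (1/16)·log₂(1/16) + (1/8)·log₂(1/8) + (1/16)·log₂(1/16) + (1/16)·log₂(1/16) + (1/16)·log₂(1/16) + (5/16)·log₂(5/16)]
  = 0.4528 + 0.3750 + 0.2500 + 0.3750 + 0.2500 + 0.2500 + 0.2500 + 0.5244
  = 2.7272 bits

I(U;V) = H(U) + H(V) - H(U,V)
  = 1.5052 + 1.5462 - 2.7272
  = 0.3242 bits

min(H(U), H(V)) = min(1.5052, 1.5462) = 1.5052 bits
Normalized MI = 0.3242 / 1.5052 = 0.2154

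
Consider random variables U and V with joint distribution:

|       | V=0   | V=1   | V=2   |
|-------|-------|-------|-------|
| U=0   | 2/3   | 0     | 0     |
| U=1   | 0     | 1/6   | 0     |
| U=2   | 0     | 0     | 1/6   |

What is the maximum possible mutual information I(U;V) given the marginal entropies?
The upper bound on mutual information is I(U;V) ≤ min(H(U), H(V)).

Marginal P(U) (row sums):
  P(U=0) = 2/3 + 0 + 0 = 2/3
  P(U=1) = 0 + 1/6 + 0 = 1/6
  P(U=2) = 0 + 0 + 1/6 = 1/6
Marginal P(V) (column sums):
  P(V=0) = 2/3 + 0 + 0 = 2/3
  P(V=1) = 0 + 1/6 + 0 = 1/6
  P(V=2) = 0 + 0 + 1/6 = 1/6

H(U) = -[(2/3)·log₂(2/3) + (1/6)·log₂(1/6) + (1/6)·log₂(1/6)]
  = 0.3900 + 0.4308 + 0.4308
  = 1.2516 bits
H(V) = -[(2/3)·log₂(2/3) + (1/6)·log₂(1/6) + (1/6)·log₂(1/6)]
  = 0.3900 + 0.4308 + 0.4308
  = 1.2516 bits

Maximum possible I(U;V) = min(1.2516, 1.2516) = 1.2516 bits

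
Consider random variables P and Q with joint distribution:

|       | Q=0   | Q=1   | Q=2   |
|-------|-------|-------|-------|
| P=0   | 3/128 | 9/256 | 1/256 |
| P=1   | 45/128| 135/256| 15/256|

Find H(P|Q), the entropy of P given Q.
Marginal P(Q) (column sums):
  P(Q=0) = 3/128 + 45/128 = 3/8
  P(Q=1) = 9/256 + 135/256 = 9/16
  P(Q=2) = 1/256 + 15/256 = 1/16

H(P|Q) = -Σ P(P,Q)·log₂ P(P|Q), where P(P|Q) = P(P,Q) / P(Q)
  (P=0,Q=0): P(P|Q) = (3/128)/(3/8) = 1/16;  -(3/128)·log₂(1/16) = 0.0938
  (P=0,Q=1): P(P|Q) = (9/256)/(9/16) = 1/16;  -(9/256)·log₂(1/16) = 0.1406
  (P=0,Q=2): P(P|Q) = (1/256)/(1/16) = 1/16;  -(1/256)·log₂(1/16) = 0.0156
  (P=1,Q=0): P(P|Q) = (45/128)/(3/8) = 15/16;  -(45/128)·log₂(15/16) = 0.0327
  (P=1,Q=1): P(P|Q) = (135/256)/(9/16) = 15/16;  -(135/256)·log₂(15/16) = 0.0491
  (P=1,Q=2): P(P|Q) = (15/256)/(1/16) = 15/16;  -(15/256)·log₂(15/16) = 0.0055
H(P|Q) = 0.0938 + 0.1406 + 0.0156 + 0.0327 + 0.0491 + 0.0055
  = 0.3373 bits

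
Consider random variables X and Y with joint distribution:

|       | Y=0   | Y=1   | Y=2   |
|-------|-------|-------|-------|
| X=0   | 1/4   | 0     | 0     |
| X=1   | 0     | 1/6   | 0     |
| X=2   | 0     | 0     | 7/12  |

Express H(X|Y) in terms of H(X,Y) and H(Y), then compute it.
H(X|Y) = H(X,Y) - H(Y)

Marginal P(Y) (column sums):
  P(Y=0) = 1/4 + 0 + 0 = 1/4
  P(Y=1) = 0 + 1/6 + 0 = 1/6
  P(Y=2) = 0 + 0 + 7/12 = 7/12

H(X,Y) = -[(1/4)·log₂(1/4) + (1/6)·log₂(1/6) + (7/12)·log₂(7/12)]
  = 0.5000 + 0.4308 + 0.4536
  = 1.3844 bits
H(Y) = -[(1/4)·log₂(1/4) + (1/6)·log₂(1/6) + (7/12)·log₂(7/12)]
  = 0.5000 + 0.4308 + 0.4536
  = 1.3844 bits

H(X|Y) = 1.3844 - 1.3844 = 0.0000 bits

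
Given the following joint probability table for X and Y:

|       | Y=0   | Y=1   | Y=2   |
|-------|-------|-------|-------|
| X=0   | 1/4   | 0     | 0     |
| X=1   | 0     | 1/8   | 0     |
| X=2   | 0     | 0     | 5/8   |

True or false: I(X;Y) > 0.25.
Marginal P(X) (row sums):
  P(X=0) = 1/4 + 0 + 0 = 1/4
  P(X=1) = 0 + 1/8 + 0 = 1/8
  P(X=2) = 0 + 0 + 5/8 = 5/8
Marginal P(Y) (column sums):
  P(Y=0) = 1/4 + 0 + 0 = 1/4
  P(Y=1) = 0 + 1/8 + 0 = 1/8
  P(Y=2) = 0 + 0 + 5/8 = 5/8

H(X) = -[(1/4)·log₂(1/4) + (1/8)·log₂(1/8) + (5/8)·log₂(5/8)]
  = 0.5000 + 0.3750 + 0.4238
  = 1.2988 bits
H(Y) = -[(1/4)·log₂(1/4) + (1/8)·log₂(1/8) + (5/8)·log₂(5/8)]
  = 0.5000 + 0.3750 + 0.4238
  = 1.2988 bits
H(X,Y) = -[(1/4)·log₂(1/4) + (1/8)·log₂(1/8) + (5/8)·log₂(5/8)]
  = 0.5000 + 0.3750 + 0.4238
  = 1.2988 bits

I(X;Y) = H(X) + H(Y) - H(X,Y)
  = 1.2988 + 1.2988 - 1.2988
  = 1.2988 bits

True. I(X;Y) = 1.2988 bits, which is > 0.25 bits.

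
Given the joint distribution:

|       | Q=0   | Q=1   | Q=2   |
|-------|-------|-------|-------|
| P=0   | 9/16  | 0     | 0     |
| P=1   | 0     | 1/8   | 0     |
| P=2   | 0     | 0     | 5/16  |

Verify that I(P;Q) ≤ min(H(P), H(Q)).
Marginal P(P) (row sums):
  P(P=0) = 9/16 + 0 + 0 = 9/16
  P(P=1) = 0 + 1/8 + 0 = 1/8
  P(P=2) = 0 + 0 + 5/16 = 5/16
Marginal P(Q) (column sums):
  P(Q=0) = 9/16 + 0 + 0 = 9/16
  P(Q=1) = 0 + 1/8 + 0 = 1/8
  P(Q=2) = 0 + 0 + 5/16 = 5/16

H(P) = -[(9/16)·log₂(9/16) + (1/8)·log₂(1/8) + (5/16)·log₂(5/16)]
  = 0.4669 + 0.3750 + 0.5244
  = 1.3663 bits
H(Q) = -[(9/16)·log₂(9/16) + (1/8)·log₂(1/8) + (5/16)·log₂(5/16)]
  = 0.4669 + 0.3750 + 0.5244
  = 1.3663 bits
H(P,Q) = -[(9/16)·log₂(9/16) + (1/8)·log₂(1/8) + (5/16)·log₂(5/16)]
  = 0.4669 + 0.3750 + 0.5244
  = 1.3663 bits

I(P;Q) = H(P) + H(Q) - H(P,Q)
  = 1.3663 + 1.3663 - 1.3663
  = 1.3663 bits

min(H(P), H(Q)) = min(1.3663, 1.3663) = 1.3663 bits
Since 1.3663 ≤ 1.3663, the bound is satisfied ✓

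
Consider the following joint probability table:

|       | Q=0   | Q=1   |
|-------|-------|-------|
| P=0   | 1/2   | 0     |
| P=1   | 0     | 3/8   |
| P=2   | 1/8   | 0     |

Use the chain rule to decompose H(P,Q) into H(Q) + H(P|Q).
By the chain rule: H(P,Q) = H(Q) + H(P|Q)

Marginal P(Q) (column sums):
  P(Q=0) = 1/2 + 0 + 1/8 = 5/8
  P(Q=1) = 0 + 3/8 + 0 = 3/8
H(Q) = -[(5/8)·log₂(5/8) + (3/8)·log₂(3/8)]
  = 0.4238 + 0.5306
  = 0.9544 bits
H(P|Q) = -Σ P(P,Q)·log₂ P(P|Q), where P(P|Q) = P(P,Q) / P(Q)
  (cells with P(P,Q) = 0 contribute 0)
  (P=0,Q=0): P(P|Q) = (1/2)/(5/8) = 4/5;  -(1/2)·log₂(4/5) = 0.1610
  (P=1,Q=1): P(P|Q) = (3/8)/(3/8) = 1;  -(3/8)·log₂(1) = 0.0000
  (P=2,Q=0): P(P|Q) = (1/8)/(5/8) = 1/5;  -(1/8)·log₂(1/5) = 0.2902
H(P|Q) = 0.1610 + 0.0000 + 0.2902
  = 0.4512 bits

H(P,Q) = H(Q) + H(P|Q) = 0.9544 + 0.4512 = 1.4056 bits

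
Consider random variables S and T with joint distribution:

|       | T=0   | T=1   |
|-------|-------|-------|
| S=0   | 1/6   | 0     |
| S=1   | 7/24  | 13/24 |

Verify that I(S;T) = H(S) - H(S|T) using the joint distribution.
Left side, from I(S;T) = H(S) + H(T) - H(S,T):
Marginal P(S) (row sums):
  P(S=0) = 1/6 + 0 = 1/6
  P(S=1) = 7/24 + 13/24 = 5/6
Marginal P(T) (column sums):
  P(T=0) = 1/6 + 7/24 = 11/24
  P(T=1) = 0 + 13/24 = 13/24

H(S) = -[(1/6)·log₂(1/6) + (5/6)·log₂(5/6)]
  = 0.4308 + 0.2192
  = 0.6500 bits
H(T) = -[(11/24)·log₂(11/24) + (13/24)·log₂(13/24)]
  = 0.5159 + 0.4791
  = 0.9950 bits
H(S,T) = -[(1/6)·log₂(1/6) + (7/24)·log₂(7/24) + (13/24)·log₂(13/24)]
  = 0.4308 + 0.5185 + 0.4791
  = 1.4284 bits

I(S;T) = H(S) + H(T) - H(S,T)
  = 0.6500 + 0.9950 - 1.4284
  = 0.2166 bits

Right side, with H(S|T) computed directly from the conditional probabilities:
H(S|T) = -Σ P(S,T)·log₂ P(S|T), where P(S|T) = P(S,T) / P(T)
  (cells with P(S,T) = 0 contribute 0)
  (S=0,T=0): P(S|T) = (1/6)/(11/24) = 4/11;  -(1/6)·log₂(4/11) = 0.2432
  (S=1,T=0): P(S|T) = (7/24)/(11/24) = 7/11;  -(7/24)·log₂(7/11) = 0.1902
  (S=1,T=1): P(S|T) = (13/24)/(13/24) = 1;  -(13/24)·log₂(1) = 0.0000
H(S|T) = 0.2432 + 0.1902 + 0.0000
  = 0.4334 bits
H(S) - H(S|T) = 0.6500 - 0.4334 = 0.2166 bits

Both sides equal 0.2166 bits, so I(S;T) = H(S) - H(S|T) ✓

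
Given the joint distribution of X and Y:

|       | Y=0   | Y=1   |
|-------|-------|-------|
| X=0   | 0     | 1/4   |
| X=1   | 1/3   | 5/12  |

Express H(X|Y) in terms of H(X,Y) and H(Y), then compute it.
H(X|Y) = H(X,Y) - H(Y)

Marginal P(Y) (column sums):
  P(Y=0) = 0 + 1/3 = 1/3
  P(Y=1) = 1/4 + 5/12 = 2/3

H(X,Y) = -[(1/4)·log₂(1/4) + (1/3)·log₂(1/3) + (5/12)·log₂(5/12)]
  = 0.5000 + 0.5283 + 0.5263
  = 1.5546 bits
H(Y) = -[(1/3)·log₂(1/3) + (2/3)·log₂(2/3)]
  = 0.5283 + 0.3900
  = 0.9183 bits

H(X|Y) = 1.5546 - 0.9183 = 0.6363 bits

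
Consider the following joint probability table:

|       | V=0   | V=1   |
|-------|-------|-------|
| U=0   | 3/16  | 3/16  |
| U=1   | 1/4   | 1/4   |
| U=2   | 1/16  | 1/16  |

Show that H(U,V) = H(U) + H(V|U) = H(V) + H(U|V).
Marginal P(U) (row sums):
  P(U=0) = 3/16 + 3/16 = 3/8
  P(U=1) = 1/4 + 1/4 = 1/2
  P(U=2) = 1/16 + 1/16 = 1/8
Marginal P(V) (column sums):
  P(V=0) = 3/16 + 1/4 + 1/16 = 1/2
  P(V=1) = 3/16 + 1/4 + 1/16 = 1/2

Decomposition 1: H(U) + H(V|U)
H(U) = -[(3/8)·log₂(3/8) + (1/2)·log₂(1/2) + (1/8)·log₂(1/8)]
  = 0.5306 + 0.5000 + 0.3750
  = 1.4056 bits
H(V|U) = -Σ P(U,V)·log₂ P(V|U), where P(V|U) = P(U,V) / P(U)
  (U=0,V=0): P(V|U) = (3/16)/(3/8) = 1/2;  -(3/16)·log₂(1/2) = 0.1875
  (U=0,V=1): P(V|U) = (3/16)/(3/8) = 1/2;  -(3/16)·log₂(1/2) = 0.1875
  (U=1,V=0): P(V|U) = (1/4)/(1/2) = 1/2;  -(1/4)·log₂(1/2) = 0.2500
  (U=1,V=1): P(V|U) = (1/4)/(1/2) = 1/2;  -(1/4)·log₂(1/2) = 0.2500
  (U=2,V=0): P(V|U) = (1/16)/(1/8) = 1/2;  -(1/16)·log₂(1/2) = 0.0625
  (U=2,V=1): P(V|U) = (1/16)/(1/8) = 1/2;  -(1/16)·log₂(1/2) = 0.0625
H(V|U) = 0.1875 + 0.1875 + 0.2500 + 0.2500 + 0.0625 + 0.0625
  = 1.0000 bits
H(U) + H(V|U) = 1.4056 + 1.0000 = 2.4056 bits

Decomposition 2: H(V) + H(U|V)
H(V) = -[(1/2)·log₂(1/2) + (1/2)·log₂(1/2)]
  = 0.5000 + 0.5000
  = 1.0000 bits
H(U|V) = -Σ P(U,V)·log₂ P(U|V), where P(U|V) = P(U,V) / P(V)
  (U=0,V=0): P(U|V) = (3/16)/(1/2) = 3/8;  -(3/16)·log₂(3/8) = 0.2653
  (U=0,V=1): P(U|V) = (3/16)/(1/2) = 3/8;  -(3/16)·log₂(3/8) = 0.2653
  (U=1,V=0): P(U|V) = (1/4)/(1/2) = 1/2;  -(1/4)·log₂(1/2) = 0.2500
  (U=1,V=1): P(U|V) = (1/4)/(1/2) = 1/2;  -(1/4)·log₂(1/2) = 0.2500
  (U=2,V=0): P(U|V) = (1/16)/(1/2) = 1/8;  -(1/16)·log₂(1/8) = 0.1875
  (U=2,V=1): P(U|V) = (1/16)/(1/2) = 1/8;  -(1/16)·log₂(1/8) = 0.1875
H(U|V) = 0.2653 + 0.2653 + 0.2500 + 0.2500 + 0.1875 + 0.1875
  = 1.4056 bits
H(V) + H(U|V) = 1.0000 + 1.4056 = 2.4056 bits

Direct computation of the joint entropy:
H(U,V) = -[(3/16)·log₂(3/16) + (3/16)·log₂(3/16) + (1/4)·log₂(1/4) + (1/4)·log₂(1/4) + (1/16)·log₂(1/16) + (1/16)·log₂(1/16)]
  = 0.4528 + 0.4528 + 0.5000 + 0.5000 + 0.2500 + 0.2500
  = 2.4056 bits

All three agree: H(U,V) = 2.4056 bits ✓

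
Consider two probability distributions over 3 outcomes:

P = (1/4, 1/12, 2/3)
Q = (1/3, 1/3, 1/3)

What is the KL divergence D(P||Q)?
D(P||Q) = Σ P(i) log₂(P(i)/Q(i))
  i=0: (1/4) × log₂((1/4)/(1/3)) = (1/4) × log₂(3/4) = -0.1038
  i=1: (1/12) × log₂((1/12)/(1/3)) = (1/12) × log₂(1/4) = -0.1667
  i=2: (2/3) × log₂((2/3)/(1/3)) = (2/3) × log₂(2) = 0.6667
D(P||Q) = -0.1038 - 0.1667 + 0.6667
  = 0.3962 bits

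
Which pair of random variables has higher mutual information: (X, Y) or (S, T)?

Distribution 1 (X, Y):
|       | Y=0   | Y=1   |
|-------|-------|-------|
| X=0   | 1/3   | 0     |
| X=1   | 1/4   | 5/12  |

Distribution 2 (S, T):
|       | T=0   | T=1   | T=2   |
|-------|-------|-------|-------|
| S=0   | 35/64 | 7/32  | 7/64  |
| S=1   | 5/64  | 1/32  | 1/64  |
Distribution 1 (X, Y):
Marginal P(X) (row sums):
  P(X=0) = 1/3 + 0 = 1/3
  P(X=1) = 1/4 + 5/12 = 2/3
Marginal P(Y) (column sums):
  P(Y=0) = 1/3 + 1/4 = 7/12
  P(Y=1) = 0 + 5/12 = 5/12

H(X) = -[(1/3)·log₂(1/3) + (2/3)·log₂(2/3)]
  = 0.5283 + 0.3900
  = 0.9183 bits
H(Y) = -[(7/12)·log₂(7/12) + (5/12)·log₂(5/12)]
  = 0.4536 + 0.5263
  = 0.9799 bits
H(X,Y) = -[(1/3)·log₂(1/3) + (1/4)·log₂(1/4) + (5/12)·log₂(5/12)]
  = 0.5283 + 0.5000 + 0.5263
  = 1.5546 bits

I(X;Y) = H(X) + H(Y) - H(X,Y)
  = 0.9183 + 0.9799 - 1.5546
  = 0.3436 bits

Distribution 2 (S, T):
Marginal P(S) (row sums):
  P(S=0) = 35/64 + 7/32 + 7/64 = 7/8
  P(S=1) = 5/64 + 1/32 + 1/64 = 1/8
Marginal P(T) (column sums):
  P(T=0) = 35/64 + 5/64 = 5/8
  P(T=1) = 7/32 + 1/32 = 1/4
  P(T=2) = 7/64 + 1/64 = 1/8

H(S) = -[(7/8)·log₂(7/8) + (1/8)·log₂(1/8)]
  = 0.1686 + 0.3750
  = 0.5436 bits
H(T) = -[(5/8)·log₂(5/8) + (1/4)·log₂(1/4) + (1/8)·log₂(1/8)]
  = 0.4238 + 0.5000 + 0.3750
  = 1.2988 bits
H(S,T) = -[(35/64)·log₂(35/64) + (7/32)·log₂(7/32) + (7/64)·log₂(7/64) + (5/64)·log₂(5/64) + (1/32)·log₂(1/32) + (1/64)·log₂(1/64)]
  = 0.4762 + 0.4796 + 0.3492 + 0.2873 + 0.1563 + 0.0938
  = 1.8424 bits

I(S;T) = H(S) + H(T) - H(S,T)
  = 0.5436 + 1.2988 - 1.8424
  = 0.0000 bits

I(X;Y) = 0.3436 bits > I(S;T) = 0.0000 bits, so (X, Y) has the higher mutual information (stronger dependence).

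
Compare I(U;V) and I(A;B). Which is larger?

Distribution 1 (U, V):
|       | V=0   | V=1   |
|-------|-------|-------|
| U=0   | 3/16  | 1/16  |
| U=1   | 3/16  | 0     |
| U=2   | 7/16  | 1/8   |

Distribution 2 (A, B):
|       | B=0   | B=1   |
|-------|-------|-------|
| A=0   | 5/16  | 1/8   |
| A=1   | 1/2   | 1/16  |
Distribution 1 (U, V):
Marginal P(U) (row sums):
  P(U=0) = 3/16 + 1/16 = 1/4
  P(U=1) = 3/16 + 0 = 3/16
  P(U=2) = 7/16 + 1/8 = 9/16
Marginal P(V) (column sums):
  P(V=0) = 3/16 + 3/16 + 7/16 = 13/16
  P(V=1) = 1/16 + 0 + 1/8 = 3/16

H(U) = -[(1/4)·log₂(1/4) + (3/16)·log₂(3/16) + (9/16)·log₂(9/16)]
  = 0.5000 + 0.4528 + 0.4669
  = 1.4197 bits
H(V) = -[(13/16)·log₂(13/16) + (3/16)·log₂(3/16)]
  = 0.2434 + 0.4528
  = 0.6962 bits
H(U,V) = -[(3/16)·log₂(3/16) + (1/16)·log₂(1/16) + (3/16)·log₂(3/16) + (7/16)·log₂(7/16) + (1/8)·log₂(1/8)]
  = 0.4528 + 0.2500 + 0.4528 + 0.5218 + 0.3750
  = 2.0524 bits

I(U;V) = H(U) + H(V) - H(U,V)
  = 1.4197 + 0.6962 - 2.0524
  = 0.0635 bits

Distribution 2 (A, B):
Marginal P(A) (row sums):
  P(A=0) = 5/16 + 1/8 = 7/16
  P(A=1) = 1/2 + 1/16 = 9/16
Marginal P(B) (column sums):
  P(B=0) = 5/16 + 1/2 = 13/16
  P(B=1) = 1/8 + 1/16 = 3/16

H(A) = -[(7/16)·log₂(7/16) + (9/16)·log₂(9/16)]
  = 0.5218 + 0.4669
  = 0.9887 bits
H(B) = -[(13/16)·log₂(13/16) + (3/16)·log₂(3/16)]
  = 0.2434 + 0.4528
  = 0.6962 bits
H(A,B) = -[(5/16)·log₂(5/16) + (1/8)·log₂(1/8) + (1/2)·log₂(1/2) + (1/16)·log₂(1/16)]
  = 0.5244 + 0.3750 + 0.5000 + 0.2500
  = 1.6494 bits

I(A;B) = H(A) + H(B) - H(A,B)
  = 0.9887 + 0.6962 - 1.6494
  = 0.0355 bits

I(U;V) = 0.0635 bits > I(A;B) = 0.0355 bits, so (U, V) has the higher mutual information (stronger dependence).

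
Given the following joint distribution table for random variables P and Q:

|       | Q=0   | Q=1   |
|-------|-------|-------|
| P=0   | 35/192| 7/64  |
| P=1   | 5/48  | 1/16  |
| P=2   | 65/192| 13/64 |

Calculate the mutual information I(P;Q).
Marginal P(P) (row sums):
  P(P=0) = 35/192 + 7/64 = 7/24
  P(P=1) = 5/48 + 1/16 = 1/6
  P(P=2) = 65/192 + 13/64 = 13/24
Marginal P(Q) (column sums):
  P(Q=0) = 35/192 + 5/48 + 65/192 = 5/8
  P(Q=1) = 7/64 + 1/16 + 13/64 = 3/8

H(P) = -[(7/24)·log₂(7/24) + (1/6)·log₂(1/6) + (13/24)·log₂(13/24)]
  = 0.5185 + 0.4308 + 0.4791
  = 1.4284 bits
H(Q) = -[(5/8)·log₂(5/8) + (3/8)·log₂(3/8)]
  = 0.4238 + 0.5306
  = 0.9544 bits
H(P,Q) = -[(35/192)·log₂(35/192) + (7/64)·log₂(7/64) + (5/48)·log₂(5/48) + (1/16)·log₂(1/16) + (65/192)·log₂(65/192) + (13/64)·log₂(13/64)]
  = 0.4476 + 0.3492 + 0.3399 + 0.2500 + 0.5290 + 0.4671
  = 2.3828 bits

I(P;Q) = H(P) + H(Q) - H(P,Q)
  = 1.4284 + 0.9544 - 2.3828
  = 0.0000 bits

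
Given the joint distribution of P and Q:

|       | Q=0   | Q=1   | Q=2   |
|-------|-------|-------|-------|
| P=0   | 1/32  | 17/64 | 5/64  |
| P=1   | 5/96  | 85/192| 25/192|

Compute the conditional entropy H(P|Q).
Marginal P(Q) (column sums):
  P(Q=0) = 1/32 + 5/96 = 1/12
  P(Q=1) = 17/64 + 85/192 = 17/24
  P(Q=2) = 5/64 + 25/192 = 5/24

H(P|Q) = -Σ P(P,Q)·log₂ P(P|Q), where P(P|Q) = P(P,Q) / P(Q)
  (P=0,Q=0): P(P|Q) = (1/32)/(1/12) = 3/8;  -(1/32)·log₂(3/8) = 0.0442
  (P=0,Q=1): P(P|Q) = (17/64)/(17/24) = 3/8;  -(17/64)·log₂(3/8) = 0.3759
  (P=0,Q=2): P(P|Q) = (5/64)/(5/24) = 3/8;  -(5/64)·log₂(3/8) = 0.1105
  (P=1,Q=0): P(P|Q) = (5/96)/(1/12) = 5/8;  -(5/96)·log₂(5/8) = 0.0353
  (P=1,Q=1): P(P|Q) = (85/192)/(17/24) = 5/8;  -(85/192)·log₂(5/8) = 0.3002
  (P=1,Q=2): P(P|Q) = (25/192)/(5/24) = 5/8;  -(25/192)·log₂(5/8) = 0.0883
H(P|Q) = 0.0442 + 0.3759 + 0.1105 + 0.0353 + 0.3002 + 0.0883
  = 0.9544 bits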